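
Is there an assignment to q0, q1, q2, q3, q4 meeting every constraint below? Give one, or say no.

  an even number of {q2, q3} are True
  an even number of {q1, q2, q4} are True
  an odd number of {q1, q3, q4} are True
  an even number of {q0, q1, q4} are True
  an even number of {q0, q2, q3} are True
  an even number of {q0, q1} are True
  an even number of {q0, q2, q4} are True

Unsatisfiable — no assignment works.

Adding constraints 1, 2, 3 mod 2: every variable appears an even number of times on the left, so the left side is 0.
But the right sides sum to 1 (mod 2). 0 ≠ 1 — the system is inconsistent.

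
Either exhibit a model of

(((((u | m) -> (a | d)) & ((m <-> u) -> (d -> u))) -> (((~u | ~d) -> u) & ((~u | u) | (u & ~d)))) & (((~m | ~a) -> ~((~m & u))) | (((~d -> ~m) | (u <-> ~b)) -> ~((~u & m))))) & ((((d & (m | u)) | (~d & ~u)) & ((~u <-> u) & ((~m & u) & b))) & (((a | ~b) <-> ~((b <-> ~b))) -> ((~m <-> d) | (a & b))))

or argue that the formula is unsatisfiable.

The formula is unsatisfiable.

The conjunct ~u <-> u is unsatisfiable on its own:
  u=F: evaluates to False.
  u=T: evaluates to False.
So the whole conjunction is unsatisfiable.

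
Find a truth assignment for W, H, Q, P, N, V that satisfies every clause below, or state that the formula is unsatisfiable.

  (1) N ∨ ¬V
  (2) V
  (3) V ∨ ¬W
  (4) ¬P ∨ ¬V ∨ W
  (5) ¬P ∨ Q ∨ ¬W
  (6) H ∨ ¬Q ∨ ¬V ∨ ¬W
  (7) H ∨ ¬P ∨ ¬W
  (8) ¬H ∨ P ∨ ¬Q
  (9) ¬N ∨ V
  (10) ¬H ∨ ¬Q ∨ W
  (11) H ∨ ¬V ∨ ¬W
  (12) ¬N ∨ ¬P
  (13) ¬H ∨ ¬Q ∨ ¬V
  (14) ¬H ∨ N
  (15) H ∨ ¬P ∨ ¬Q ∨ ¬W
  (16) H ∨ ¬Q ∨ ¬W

Unit clause (V) forces V = True.
In (N ∨ ¬V) only N is left, so N = True.
In (¬N ∨ ¬P) only ¬P is left, so P = False.
Set W = False.
Set H = False.
Set Q = True.
All clauses satisfied.

W: False, H: False, Q: True, P: False, N: True, V: True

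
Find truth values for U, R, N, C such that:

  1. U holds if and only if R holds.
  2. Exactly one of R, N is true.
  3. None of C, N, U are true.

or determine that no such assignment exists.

Case N = True:
  Constraint (3) is violated (N=T) — contradiction.
Case N = False:
  (2) with N=F forces R = True.
  (1) with R=T forces U = True.
  Constraint (3) is violated (U=T) — contradiction.
Both cases fail — unsatisfiable.

UNSATISFIABLE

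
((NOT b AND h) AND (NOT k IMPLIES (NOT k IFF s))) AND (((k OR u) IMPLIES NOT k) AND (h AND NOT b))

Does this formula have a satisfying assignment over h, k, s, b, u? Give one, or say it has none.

h=T, k=F, s=T, b=F, u=T

  (NOT b AND h) AND (NOT k IMPLIES (NOT k IFF s)) = True
    NOT b AND h = True
      NOT b = True
    NOT k IMPLIES (NOT k IFF s) = True
      NOT k = True
      NOT k IFF s = True
        NOT k = True
  ((k OR u) IMPLIES NOT k) AND (h AND NOT b) = True
    (k OR u) IMPLIES NOT k = True
      k OR u = True
      NOT k = True
    h AND NOT b = True
      NOT b = True
Both conjuncts True, so the formula holds.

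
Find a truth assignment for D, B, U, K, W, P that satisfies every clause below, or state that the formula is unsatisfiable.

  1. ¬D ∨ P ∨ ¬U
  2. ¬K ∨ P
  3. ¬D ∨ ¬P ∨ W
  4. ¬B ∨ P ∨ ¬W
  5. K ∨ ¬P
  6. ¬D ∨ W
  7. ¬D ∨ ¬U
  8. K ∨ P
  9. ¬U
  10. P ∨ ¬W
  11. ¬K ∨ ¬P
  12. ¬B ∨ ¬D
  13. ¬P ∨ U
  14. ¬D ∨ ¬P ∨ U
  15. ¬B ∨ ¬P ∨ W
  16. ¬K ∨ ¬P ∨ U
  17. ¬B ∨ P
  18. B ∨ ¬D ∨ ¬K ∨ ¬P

UNSATISFIABLE

Case U = True:
  Clause (¬U) is falsified — contradiction.
Case U = False:
  (¬P ∨ U) forces P = False.
  (¬K ∨ P) forces K = False.
  Clause (K ∨ P) is falsified — contradiction.
Both cases fail, so the formula is unsatisfiable.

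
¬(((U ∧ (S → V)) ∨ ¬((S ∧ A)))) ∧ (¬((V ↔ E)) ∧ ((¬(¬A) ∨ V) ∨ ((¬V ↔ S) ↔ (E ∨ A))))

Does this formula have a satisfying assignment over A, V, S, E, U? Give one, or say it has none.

A = True, V = False, S = True, E = True, U = True

  ¬(((U ∧ (S → V)) ∨ ¬((S ∧ A)))) = True
    (U ∧ (S → V)) ∨ ¬((S ∧ A)) = False
      U ∧ (S → V) = False
        S → V = False
      ¬((S ∧ A)) = False
        S ∧ A = True
  ¬((V ↔ E)) ∧ ((¬(¬A) ∨ V) ∨ ((¬V ↔ S) ↔ (E ∨ A))) = True
    ¬((V ↔ E)) = True
      V ↔ E = False
    (¬(¬A) ∨ V) ∨ ((¬V ↔ S) ↔ (E ∨ A)) = True
      ¬(¬A) ∨ V = True
        ¬(¬A) = True
          ¬A = False
      (¬V ↔ S) ↔ (E ∨ A) = True
        ¬V ↔ S = True
          ¬V = True
        E ∨ A = True
Both conjuncts True, so the formula holds.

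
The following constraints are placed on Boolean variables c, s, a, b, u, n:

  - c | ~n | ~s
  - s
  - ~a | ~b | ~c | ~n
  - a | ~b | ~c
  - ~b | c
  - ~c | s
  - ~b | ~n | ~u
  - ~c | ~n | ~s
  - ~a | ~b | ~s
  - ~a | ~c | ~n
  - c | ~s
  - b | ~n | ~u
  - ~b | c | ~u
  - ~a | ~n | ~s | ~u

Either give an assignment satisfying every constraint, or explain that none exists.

c = True, s = True, a = False, b = False, u = False, n = False

Unit clause (s) forces s = True.
In (c | ~s) only c is left, so c = True.
In (~c | ~n | ~s) only ~n is left, so n = False.
Set a = False.
  then (a | ~b | ~c) forces b = False.
Set u = False.
All clauses satisfied.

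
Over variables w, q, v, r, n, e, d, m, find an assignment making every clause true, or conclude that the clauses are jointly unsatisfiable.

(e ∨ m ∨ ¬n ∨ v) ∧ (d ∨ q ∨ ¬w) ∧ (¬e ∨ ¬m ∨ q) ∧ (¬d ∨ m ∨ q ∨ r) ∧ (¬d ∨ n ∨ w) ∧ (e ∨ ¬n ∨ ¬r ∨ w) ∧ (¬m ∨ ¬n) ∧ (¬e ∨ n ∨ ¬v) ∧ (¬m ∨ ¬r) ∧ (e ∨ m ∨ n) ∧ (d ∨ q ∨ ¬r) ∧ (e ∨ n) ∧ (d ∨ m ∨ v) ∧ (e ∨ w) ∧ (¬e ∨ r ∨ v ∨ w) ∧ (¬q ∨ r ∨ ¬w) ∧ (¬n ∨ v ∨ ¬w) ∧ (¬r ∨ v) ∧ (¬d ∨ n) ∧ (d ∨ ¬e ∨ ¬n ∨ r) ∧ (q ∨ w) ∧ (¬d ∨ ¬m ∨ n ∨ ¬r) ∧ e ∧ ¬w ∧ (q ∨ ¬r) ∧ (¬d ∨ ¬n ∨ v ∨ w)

Unit clause (e) forces e = True.
Unit clause (¬w) forces w = False.
In (q ∨ w) only q is left, so q = True.
Try v = False:
  (¬e ∨ r ∨ v ∨ w) forces r = True.
  clause (¬r ∨ v) is falsified — backtrack.
So v = True.
  then (¬e ∨ n ∨ ¬v) forces n = True.
  then (¬m ∨ ¬n) forces m = False.
Set r = True.
Set d = False.
All clauses satisfied.

w: False, q: True, v: True, r: True, n: True, e: True, d: False, m: False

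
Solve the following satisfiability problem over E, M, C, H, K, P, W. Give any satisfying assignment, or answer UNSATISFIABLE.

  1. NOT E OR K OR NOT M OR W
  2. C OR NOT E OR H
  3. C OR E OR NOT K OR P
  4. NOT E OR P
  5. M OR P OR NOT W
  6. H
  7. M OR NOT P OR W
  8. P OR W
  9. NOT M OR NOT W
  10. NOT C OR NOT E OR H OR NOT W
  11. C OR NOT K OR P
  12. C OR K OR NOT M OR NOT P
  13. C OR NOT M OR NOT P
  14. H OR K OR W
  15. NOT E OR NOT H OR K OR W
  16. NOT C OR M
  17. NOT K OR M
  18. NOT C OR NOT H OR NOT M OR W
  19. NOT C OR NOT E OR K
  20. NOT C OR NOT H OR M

Unit clause (H) forces H = True.
Set E = True.
  then (NOT E OR P) forces P = True.
Try M = True:
  (NOT M OR NOT W) forces W = False.
  (NOT E OR K OR NOT M OR W) forces K = True.
  (C OR NOT M OR NOT P) forces C = True.
  clause (NOT C OR NOT H OR NOT M OR W) is falsified — backtrack.
So M = False.
  then (M OR NOT P OR W) forces W = True.
  then (NOT C OR M) forces C = False.
  then (NOT K OR M) forces K = False.
All clauses satisfied.

E: True, M: False, C: False, H: True, K: False, P: True, W: True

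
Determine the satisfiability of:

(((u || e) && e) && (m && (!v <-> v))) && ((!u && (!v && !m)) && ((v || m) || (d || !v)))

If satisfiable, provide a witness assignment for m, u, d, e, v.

Unsatisfiable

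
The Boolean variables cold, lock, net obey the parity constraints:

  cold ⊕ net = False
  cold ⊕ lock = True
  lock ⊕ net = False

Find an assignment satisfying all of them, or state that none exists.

Adding constraints 1, 2, 3 mod 2: every variable appears an even number of times on the left, so the left side is 0.
But the right sides sum to 1 (mod 2). 0 ≠ 1 — the system is inconsistent.

No satisfying assignment exists.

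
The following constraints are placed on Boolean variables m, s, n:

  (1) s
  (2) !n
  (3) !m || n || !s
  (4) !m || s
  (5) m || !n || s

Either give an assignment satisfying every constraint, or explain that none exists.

m: False, s: True, n: False

Unit clause (s) forces s = True.
Unit clause (!n) forces n = False.
In (!m || n || !s) only !m is left, so m = False.
All clauses satisfied.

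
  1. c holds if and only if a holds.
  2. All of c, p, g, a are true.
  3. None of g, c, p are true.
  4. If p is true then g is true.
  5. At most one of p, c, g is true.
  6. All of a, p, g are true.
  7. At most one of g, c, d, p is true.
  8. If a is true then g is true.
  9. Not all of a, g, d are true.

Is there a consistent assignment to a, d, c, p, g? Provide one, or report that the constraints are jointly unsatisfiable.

No satisfying assignment exists.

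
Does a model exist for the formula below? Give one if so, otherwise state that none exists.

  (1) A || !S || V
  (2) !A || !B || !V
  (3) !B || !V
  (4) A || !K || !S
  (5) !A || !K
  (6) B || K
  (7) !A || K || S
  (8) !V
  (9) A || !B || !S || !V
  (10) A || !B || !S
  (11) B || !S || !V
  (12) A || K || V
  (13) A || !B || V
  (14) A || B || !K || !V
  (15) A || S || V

Unit clause (!V) forces V = False.
Try B = False:
  (B || K) forces K = True.
  (!A || !K) forces A = False.
  (A || !S || V) forces S = False.
  clause (A || S || V) is falsified — backtrack.
So B = True.
  then (A || !B || V) forces A = True.
  then (!A || !K) forces K = False.
  then (!A || K || S) forces S = True.
All clauses satisfied.

V=F; B=T; A=T; K=F; S=T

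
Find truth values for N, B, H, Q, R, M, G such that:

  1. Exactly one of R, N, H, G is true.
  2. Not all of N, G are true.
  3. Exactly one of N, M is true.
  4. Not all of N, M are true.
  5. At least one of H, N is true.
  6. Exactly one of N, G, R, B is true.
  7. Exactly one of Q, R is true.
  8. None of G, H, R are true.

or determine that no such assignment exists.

N=T; B=F; H=F; Q=T; R=F; M=F; G=F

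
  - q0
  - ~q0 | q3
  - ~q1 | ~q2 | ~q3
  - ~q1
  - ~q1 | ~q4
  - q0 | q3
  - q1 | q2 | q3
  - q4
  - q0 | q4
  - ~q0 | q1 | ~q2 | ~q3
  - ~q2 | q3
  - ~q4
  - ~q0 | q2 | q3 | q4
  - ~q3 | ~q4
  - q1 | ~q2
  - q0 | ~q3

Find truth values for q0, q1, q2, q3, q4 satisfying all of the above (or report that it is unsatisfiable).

Case q4 = True:
  Clause (~q4) is falsified — contradiction.
Case q4 = False:
  Clause (q4) is falsified — contradiction.
Both cases fail, so the formula is unsatisfiable.

Unsatisfiable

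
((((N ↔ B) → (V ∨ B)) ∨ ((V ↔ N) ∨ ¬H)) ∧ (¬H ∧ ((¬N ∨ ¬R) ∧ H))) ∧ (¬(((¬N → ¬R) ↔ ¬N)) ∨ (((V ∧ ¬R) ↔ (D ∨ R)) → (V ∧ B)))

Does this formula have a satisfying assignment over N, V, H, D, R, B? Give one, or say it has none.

UNSATISFIABLE

Case H = True: the conjunct ¬H is False.
Case H = False: the conjunct H is False.
Both cases fail — unsatisfiable.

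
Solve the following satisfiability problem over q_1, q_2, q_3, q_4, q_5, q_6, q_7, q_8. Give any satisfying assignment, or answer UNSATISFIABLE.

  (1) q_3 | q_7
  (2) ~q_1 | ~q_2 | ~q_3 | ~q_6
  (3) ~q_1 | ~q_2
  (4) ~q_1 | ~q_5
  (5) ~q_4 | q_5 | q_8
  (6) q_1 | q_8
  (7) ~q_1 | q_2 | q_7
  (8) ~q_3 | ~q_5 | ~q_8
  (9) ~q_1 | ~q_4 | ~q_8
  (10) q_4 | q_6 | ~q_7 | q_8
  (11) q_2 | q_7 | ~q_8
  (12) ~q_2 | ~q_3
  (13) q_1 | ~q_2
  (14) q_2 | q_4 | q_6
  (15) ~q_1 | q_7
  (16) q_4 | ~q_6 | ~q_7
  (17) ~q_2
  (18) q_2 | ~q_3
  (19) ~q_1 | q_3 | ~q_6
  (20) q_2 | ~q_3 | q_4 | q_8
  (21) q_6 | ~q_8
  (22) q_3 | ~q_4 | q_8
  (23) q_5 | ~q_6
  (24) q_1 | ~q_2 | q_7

q_1 = False; q_2 = False; q_3 = False; q_4 = True; q_5 = True; q_6 = True; q_7 = True; q_8 = True

Unit clause (~q_2) forces q_2 = False.
In (q_2 | ~q_3) only ~q_3 is left, so q_3 = False.
In (q_3 | q_7) only q_7 is left, so q_7 = True.
Try q_1 = True:
  (~q_1 | ~q_5) forces q_5 = False.
  (~q_1 | q_3 | ~q_6) forces q_6 = False.
  (q_2 | q_4 | q_6) forces q_4 = True.
  (~q_4 | q_5 | q_8) forces q_8 = True.
  clause (~q_1 | ~q_4 | ~q_8) is falsified — backtrack.
So q_1 = False.
  then (q_1 | q_8) forces q_8 = True.
  then (q_6 | ~q_8) forces q_6 = True.
  then (q_5 | ~q_6) forces q_5 = True.
  then (q_4 | ~q_6 | ~q_7) forces q_4 = True.
All clauses satisfied.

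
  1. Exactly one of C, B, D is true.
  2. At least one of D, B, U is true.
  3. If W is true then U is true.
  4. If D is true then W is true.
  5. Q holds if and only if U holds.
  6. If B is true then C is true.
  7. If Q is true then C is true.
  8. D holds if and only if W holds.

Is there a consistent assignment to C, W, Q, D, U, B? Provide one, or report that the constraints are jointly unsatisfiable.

C = True, W = False, Q = True, D = False, U = True, B = False

  (1) {C, B, D}: 1 true — exactly one ✓
  (2) {D, B, U}: 1 true — at least one ✓
  (3) W=F ⇒ U: vacuous ✓
  (4) D=F ⇒ W: vacuous ✓
  (5) Q=T, U=T — same ✓
  (6) B=F ⇒ C: vacuous ✓
  (7) Q=T ⇒ C: T ✓
  (8) D=F, W=F — same ✓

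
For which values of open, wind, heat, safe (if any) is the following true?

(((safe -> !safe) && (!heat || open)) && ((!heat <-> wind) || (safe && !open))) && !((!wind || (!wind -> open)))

The conjunct !((!wind || (!wind -> open))) is unsatisfiable on its own:
  open=F, wind=F: evaluates to False.
  open=F, wind=T: evaluates to False.
  open=T, wind=F: evaluates to False.
  open=T, wind=T: evaluates to False.
So the whole conjunction is unsatisfiable.

UNSATISFIABLE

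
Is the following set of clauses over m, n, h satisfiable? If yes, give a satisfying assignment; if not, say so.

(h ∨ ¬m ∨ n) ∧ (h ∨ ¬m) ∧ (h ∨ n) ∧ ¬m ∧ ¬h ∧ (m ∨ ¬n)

Unsatisfiable — no assignment works.

Case m = True:
  Clause (¬m) is falsified — contradiction.
Case m = False:
  (¬h) forces h = False.
  (h ∨ n) forces n = True.
  Clause (m ∨ ¬n) is falsified — contradiction.
Both cases fail, so the formula is unsatisfiable.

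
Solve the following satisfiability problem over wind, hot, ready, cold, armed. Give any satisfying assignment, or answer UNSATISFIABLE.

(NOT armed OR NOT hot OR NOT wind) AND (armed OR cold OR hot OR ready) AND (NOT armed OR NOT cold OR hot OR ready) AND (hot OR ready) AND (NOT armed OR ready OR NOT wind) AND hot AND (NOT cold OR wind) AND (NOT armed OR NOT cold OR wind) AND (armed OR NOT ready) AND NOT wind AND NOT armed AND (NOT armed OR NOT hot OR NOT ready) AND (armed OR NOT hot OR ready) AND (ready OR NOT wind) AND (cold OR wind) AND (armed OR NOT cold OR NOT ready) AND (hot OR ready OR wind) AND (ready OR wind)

UNSATISFIABLE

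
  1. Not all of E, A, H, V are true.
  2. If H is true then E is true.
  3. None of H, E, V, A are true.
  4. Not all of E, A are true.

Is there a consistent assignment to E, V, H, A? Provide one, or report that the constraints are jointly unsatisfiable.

E = False, V = False, H = False, A = False

  (1) {E, A, H, V}: 0/4 true — not all ✓
  (2) H=F ⇒ E: vacuous ✓
  (3) {H, E, V, A}: 0 true — none ✓
  (4) {E, A}: 0/2 true — not all ✓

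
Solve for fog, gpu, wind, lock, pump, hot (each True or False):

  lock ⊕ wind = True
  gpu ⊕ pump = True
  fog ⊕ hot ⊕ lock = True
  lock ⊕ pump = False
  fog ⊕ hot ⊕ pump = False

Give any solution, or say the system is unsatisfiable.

UNSATISFIABLE

Adding constraints 3, 4, 5 mod 2: every variable appears an even number of times on the left, so the left side is 0.
But the right sides sum to 1 (mod 2). 0 ≠ 1 — the system is inconsistent.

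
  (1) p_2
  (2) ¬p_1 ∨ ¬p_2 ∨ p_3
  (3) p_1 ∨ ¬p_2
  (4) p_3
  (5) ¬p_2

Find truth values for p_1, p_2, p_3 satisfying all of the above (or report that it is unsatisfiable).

Case p_2 = True:
  Clause (¬p_2) is falsified — contradiction.
Case p_2 = False:
  Clause (p_2) is falsified — contradiction.
Both cases fail, so the formula is unsatisfiable.

The formula is unsatisfiable.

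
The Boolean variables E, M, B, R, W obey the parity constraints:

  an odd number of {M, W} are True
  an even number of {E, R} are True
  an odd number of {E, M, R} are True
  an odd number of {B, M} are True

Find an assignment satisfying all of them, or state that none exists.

E=F, M=T, B=F, R=F, W=F

{M, W}: 1 true → odd ✓
{E, R}: 0 true → even ✓
{E, M, R}: 1 true → odd ✓
{B, M}: 1 true → odd ✓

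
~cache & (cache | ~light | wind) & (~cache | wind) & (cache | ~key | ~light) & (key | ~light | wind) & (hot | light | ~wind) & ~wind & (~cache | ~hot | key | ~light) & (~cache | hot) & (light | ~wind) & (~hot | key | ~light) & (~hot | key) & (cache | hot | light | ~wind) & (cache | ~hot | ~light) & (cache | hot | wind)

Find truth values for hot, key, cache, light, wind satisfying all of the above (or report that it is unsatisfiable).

hot=T, key=T, cache=F, light=F, wind=F

Unit clause (~cache) forces cache = False.
Unit clause (~wind) forces wind = False.
In (cache | hot | wind) only hot is left, so hot = True.
In (cache | ~light | wind) only ~light is left, so light = False.
In (~hot | key) only key is left, so key = True.
All clauses satisfied.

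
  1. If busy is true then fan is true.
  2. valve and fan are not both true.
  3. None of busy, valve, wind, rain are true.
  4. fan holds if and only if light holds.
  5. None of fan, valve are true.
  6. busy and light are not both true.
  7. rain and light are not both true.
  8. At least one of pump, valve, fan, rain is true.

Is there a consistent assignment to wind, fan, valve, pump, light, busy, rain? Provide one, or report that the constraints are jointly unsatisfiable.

wind = False, fan = False, valve = False, pump = True, light = False, busy = False, rain = False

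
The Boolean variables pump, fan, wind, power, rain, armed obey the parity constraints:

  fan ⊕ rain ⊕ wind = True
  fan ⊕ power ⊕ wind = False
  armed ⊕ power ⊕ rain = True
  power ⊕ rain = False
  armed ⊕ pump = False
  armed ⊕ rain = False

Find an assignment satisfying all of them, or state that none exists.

Adding constraints 1, 2, 4 mod 2: every variable appears an even number of times on the left, so the left side is 0.
But the right sides sum to 1 (mod 2). 0 ≠ 1 — the system is inconsistent.

No satisfying assignment exists.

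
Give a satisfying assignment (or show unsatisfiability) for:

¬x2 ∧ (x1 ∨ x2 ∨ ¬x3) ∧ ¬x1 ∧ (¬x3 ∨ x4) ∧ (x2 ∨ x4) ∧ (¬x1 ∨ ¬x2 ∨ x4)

x1 = False, x2 = False, x3 = False, x4 = True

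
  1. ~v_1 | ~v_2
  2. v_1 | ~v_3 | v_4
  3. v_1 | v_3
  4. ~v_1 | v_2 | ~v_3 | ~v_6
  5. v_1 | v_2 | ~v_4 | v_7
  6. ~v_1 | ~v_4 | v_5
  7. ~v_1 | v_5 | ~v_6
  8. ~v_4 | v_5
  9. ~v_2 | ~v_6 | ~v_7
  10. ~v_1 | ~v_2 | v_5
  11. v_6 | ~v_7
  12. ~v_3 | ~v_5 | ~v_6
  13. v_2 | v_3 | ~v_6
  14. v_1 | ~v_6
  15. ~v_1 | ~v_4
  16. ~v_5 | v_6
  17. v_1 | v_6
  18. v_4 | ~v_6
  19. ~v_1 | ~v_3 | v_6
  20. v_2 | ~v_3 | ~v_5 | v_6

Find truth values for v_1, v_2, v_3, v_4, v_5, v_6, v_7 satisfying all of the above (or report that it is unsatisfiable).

v_1=T, v_2=F, v_3=F, v_4=F, v_5=F, v_6=F, v_7=F

Set v_1 = True.
  then (~v_1 | ~v_2) forces v_2 = False.
  then (~v_1 | ~v_4) forces v_4 = False.
  then (v_4 | ~v_6) forces v_6 = False.
  then (~v_1 | ~v_3 | v_6) forces v_3 = False.
  then (v_6 | ~v_7) forces v_7 = False.
  then (~v_5 | v_6) forces v_5 = False.
All clauses satisfied.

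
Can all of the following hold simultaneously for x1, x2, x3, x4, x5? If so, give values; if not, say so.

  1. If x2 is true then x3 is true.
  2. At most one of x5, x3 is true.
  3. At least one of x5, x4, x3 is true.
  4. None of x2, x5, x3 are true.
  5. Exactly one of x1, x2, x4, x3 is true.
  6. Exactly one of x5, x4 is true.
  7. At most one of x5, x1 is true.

x1 = False, x2 = False, x3 = False, x4 = True, x5 = False

  (1) x2=F ⇒ x3: vacuous ✓
  (2) {x5, x3}: 0 true — at most one ✓
  (3) {x5, x4, x3}: 1 true — at least one ✓
  (4) {x2, x5, x3}: 0 true — none ✓
  (5) {x1, x2, x4, x3}: 1 true — exactly one ✓
  (6) {x5, x4}: 1 true — exactly one ✓
  (7) {x5, x1}: 0 true — at most one ✓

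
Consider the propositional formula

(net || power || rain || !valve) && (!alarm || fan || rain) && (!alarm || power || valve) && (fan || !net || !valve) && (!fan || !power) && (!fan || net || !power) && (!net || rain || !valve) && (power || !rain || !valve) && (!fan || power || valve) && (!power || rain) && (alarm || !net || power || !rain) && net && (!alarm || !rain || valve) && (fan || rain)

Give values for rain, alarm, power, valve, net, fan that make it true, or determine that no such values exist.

Unit clause (net) forces net = True.
Try rain = False:
  (!net || rain || !valve) forces valve = False.
  (!power || rain) forces power = False.
  (!alarm || power || valve) forces alarm = False.
  (!fan || power || valve) forces fan = False.
  clause (fan || rain) is falsified — backtrack.
So rain = True.
Try alarm = True:
  (!alarm || !rain || valve) forces valve = True.
  (fan || !net || !valve) forces fan = True.
  (!fan || !power) forces power = False.
  clause (power || !rain || !valve) is falsified — backtrack.
So alarm = False.
  then (alarm || !net || power || !rain) forces power = True.
  then (!fan || !power) forces fan = False.
  then (fan || !net || !valve) forces valve = False.
All clauses satisfied.

rain: True, alarm: False, power: True, valve: False, net: True, fan: False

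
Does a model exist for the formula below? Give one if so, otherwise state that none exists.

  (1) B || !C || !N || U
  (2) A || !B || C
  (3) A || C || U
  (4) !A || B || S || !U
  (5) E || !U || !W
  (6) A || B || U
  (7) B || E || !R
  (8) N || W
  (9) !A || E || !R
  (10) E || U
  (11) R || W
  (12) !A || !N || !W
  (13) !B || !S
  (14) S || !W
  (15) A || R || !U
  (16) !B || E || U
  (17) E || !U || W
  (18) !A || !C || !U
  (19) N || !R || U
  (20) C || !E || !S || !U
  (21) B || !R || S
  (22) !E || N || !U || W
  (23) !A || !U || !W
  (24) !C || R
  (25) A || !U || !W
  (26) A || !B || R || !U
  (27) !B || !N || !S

Set W = False.
  then (N || W) forces N = True.
  then (R || W) forces R = True.
Try E = False:
  (B || E || !R) forces B = True.
  (!A || E || !R) forces A = False.
  (A || !B || C) forces C = True.
  (E || U) forces U = True.
  clause (E || !U || W) is falsified — backtrack.
So E = True.
Set B = True.
  then (!B || !S) forces S = False.
Set U = False.
Set A = False.
  then (A || !B || C) forces C = True.
All clauses satisfied.

W = False, N = True, R = True, E = True, B = True, U = False, A = False, C = True, S = False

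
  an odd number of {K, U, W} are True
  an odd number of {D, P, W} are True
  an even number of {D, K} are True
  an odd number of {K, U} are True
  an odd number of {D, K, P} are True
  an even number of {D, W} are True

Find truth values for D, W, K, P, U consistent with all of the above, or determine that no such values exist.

D = False, W = False, K = False, P = True, U = True

{K, U, W}: 1 true → odd ✓
{D, P, W}: 1 true → odd ✓
{D, K}: 0 true → even ✓
{K, U}: 1 true → odd ✓
{D, K, P}: 1 true → odd ✓
{D, W}: 0 true → even ✓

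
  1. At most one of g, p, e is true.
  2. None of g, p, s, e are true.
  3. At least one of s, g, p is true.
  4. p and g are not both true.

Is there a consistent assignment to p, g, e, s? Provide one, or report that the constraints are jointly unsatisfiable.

Unsatisfiable

Case p = True:
  Constraint (2) is violated (p=T) — contradiction.
Case p = False:
  (2) forces g = False.
  (2) forces s = False.
  Constraint (3) is violated (s=F, g=F, p=F) — contradiction.
Both cases fail — unsatisfiable.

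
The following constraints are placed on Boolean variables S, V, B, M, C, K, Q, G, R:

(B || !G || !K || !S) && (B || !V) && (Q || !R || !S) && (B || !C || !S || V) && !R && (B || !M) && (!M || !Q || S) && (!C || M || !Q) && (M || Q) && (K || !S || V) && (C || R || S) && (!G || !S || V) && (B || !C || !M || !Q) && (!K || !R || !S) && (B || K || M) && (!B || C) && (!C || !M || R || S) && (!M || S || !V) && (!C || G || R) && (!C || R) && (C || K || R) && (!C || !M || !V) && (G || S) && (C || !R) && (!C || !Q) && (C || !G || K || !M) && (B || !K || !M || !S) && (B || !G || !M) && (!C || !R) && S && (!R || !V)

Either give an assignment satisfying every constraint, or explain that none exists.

S=T, V=F, B=F, M=F, C=F, K=T, Q=T, G=F, R=F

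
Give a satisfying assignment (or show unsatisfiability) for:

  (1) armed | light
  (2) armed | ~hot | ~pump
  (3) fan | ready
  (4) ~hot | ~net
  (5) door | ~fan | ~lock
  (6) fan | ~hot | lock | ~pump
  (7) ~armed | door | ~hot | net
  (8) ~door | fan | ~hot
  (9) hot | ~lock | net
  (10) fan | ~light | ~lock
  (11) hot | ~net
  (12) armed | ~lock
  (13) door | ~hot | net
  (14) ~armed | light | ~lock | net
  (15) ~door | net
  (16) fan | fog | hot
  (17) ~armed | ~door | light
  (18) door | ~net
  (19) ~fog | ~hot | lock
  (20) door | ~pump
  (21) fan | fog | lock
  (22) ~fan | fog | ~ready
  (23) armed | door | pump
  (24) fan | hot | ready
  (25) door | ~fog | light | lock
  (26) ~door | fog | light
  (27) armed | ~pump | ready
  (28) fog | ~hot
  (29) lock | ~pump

lock: False, fog: True, door: False, light: True, fan: True, hot: False, armed: True, ready: False, net: False, pump: False

Set lock = False.
  then (lock | ~pump) forces pump = False.
Set fog = True.
  then (~fog | ~hot | lock) forces hot = False.
  then (hot | ~net) forces net = False.
  then (~door | net) forces door = False.
  then (armed | door | pump) forces armed = True.
  then (door | ~fog | light | lock) forces light = True.
Set fan = True.
Set ready = False.
All clauses satisfied.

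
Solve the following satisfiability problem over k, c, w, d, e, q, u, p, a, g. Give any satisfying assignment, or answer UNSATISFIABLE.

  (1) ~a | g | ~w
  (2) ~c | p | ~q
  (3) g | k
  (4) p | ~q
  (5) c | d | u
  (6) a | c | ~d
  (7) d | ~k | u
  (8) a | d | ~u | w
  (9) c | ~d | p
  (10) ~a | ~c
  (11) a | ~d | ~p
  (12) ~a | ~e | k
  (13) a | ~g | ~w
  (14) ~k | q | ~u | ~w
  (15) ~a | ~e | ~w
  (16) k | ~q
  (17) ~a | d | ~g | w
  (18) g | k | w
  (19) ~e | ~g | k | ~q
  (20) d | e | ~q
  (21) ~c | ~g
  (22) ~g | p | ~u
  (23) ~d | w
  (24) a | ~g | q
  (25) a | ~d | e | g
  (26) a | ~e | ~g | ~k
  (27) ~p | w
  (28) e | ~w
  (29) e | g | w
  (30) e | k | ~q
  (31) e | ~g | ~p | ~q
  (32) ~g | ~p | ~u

k=T, c=T, w=T, d=T, e=T, q=F, u=F, p=F, a=F, g=F

Set k = True.
Set c = True.
  then (~a | ~c) forces a = False.
  then (~c | ~g) forces g = False.
Set w = True.
  then (e | ~w) forces e = True.
Set d = True.
  then (a | ~d | ~p) forces p = False.
  then (~c | p | ~q) forces q = False.
  then (~k | q | ~u | ~w) forces u = False.
All clauses satisfied.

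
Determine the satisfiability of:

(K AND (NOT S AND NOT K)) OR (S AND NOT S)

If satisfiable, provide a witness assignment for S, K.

Case S = True: the formula becomes (K AND False) OR (True AND False) = False.
Case S = False: the formula simplifies to K AND NOT K.
  K = True: the conjunct NOT K is False.
  K = False: the conjunct K is False.
Both cases fail — unsatisfiable.

UNSATISFIABLE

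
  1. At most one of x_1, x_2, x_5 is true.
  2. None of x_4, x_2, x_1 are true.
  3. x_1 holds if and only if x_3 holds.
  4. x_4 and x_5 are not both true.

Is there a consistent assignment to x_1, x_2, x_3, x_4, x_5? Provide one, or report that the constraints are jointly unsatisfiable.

x_1: False; x_2: False; x_3: False; x_4: False; x_5: True

  (1) {x_1, x_2, x_5}: 1 true — at most one ✓
  (2) {x_4, x_2, x_1}: 0 true — none ✓
  (3) x_1=F, x_3=F — same ✓
  (4) x_4=F, x_5=T — not both ✓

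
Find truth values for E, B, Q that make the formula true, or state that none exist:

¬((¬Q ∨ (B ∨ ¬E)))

E: True; B: False; Q: True

  ¬((¬Q ∨ (B ∨ ¬E))) = True
    ¬Q ∨ (B ∨ ¬E) = False
      ¬Q = False
      B ∨ ¬E = False
        ¬E = False
The formula evaluates to True.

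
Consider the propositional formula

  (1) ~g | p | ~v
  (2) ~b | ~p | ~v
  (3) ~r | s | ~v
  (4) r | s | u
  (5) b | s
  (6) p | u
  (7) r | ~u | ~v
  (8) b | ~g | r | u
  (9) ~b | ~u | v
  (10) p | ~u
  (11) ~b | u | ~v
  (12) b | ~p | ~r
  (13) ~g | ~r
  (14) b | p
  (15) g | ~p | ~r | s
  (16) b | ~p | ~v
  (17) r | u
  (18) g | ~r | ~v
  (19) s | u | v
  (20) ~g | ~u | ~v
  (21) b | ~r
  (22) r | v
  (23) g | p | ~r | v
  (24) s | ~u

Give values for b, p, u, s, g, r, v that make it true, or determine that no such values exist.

b=T, p=T, u=F, s=T, g=F, r=T, v=F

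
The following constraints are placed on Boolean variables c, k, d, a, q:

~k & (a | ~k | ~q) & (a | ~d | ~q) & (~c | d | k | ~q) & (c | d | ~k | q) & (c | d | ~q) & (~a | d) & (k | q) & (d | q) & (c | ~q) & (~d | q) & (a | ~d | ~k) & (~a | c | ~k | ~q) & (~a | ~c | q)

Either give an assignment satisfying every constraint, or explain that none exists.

Unit clause (~k) forces k = False.
In (k | q) only q is left, so q = True.
In (c | ~q) only c is left, so c = True.
In (~c | d | k | ~q) only d is left, so d = True.
In (a | ~d | ~q) only a is left, so a = True.
All clauses satisfied.

c = True; k = False; d = True; a = True; q = True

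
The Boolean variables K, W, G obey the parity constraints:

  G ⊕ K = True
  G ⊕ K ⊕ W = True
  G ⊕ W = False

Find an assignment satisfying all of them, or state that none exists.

K = True, W = False, G = False

G ⊕ K = F ⊕ T = True ✓
G ⊕ K ⊕ W = F ⊕ T ⊕ F = True ✓
G ⊕ W = F ⊕ F = False ✓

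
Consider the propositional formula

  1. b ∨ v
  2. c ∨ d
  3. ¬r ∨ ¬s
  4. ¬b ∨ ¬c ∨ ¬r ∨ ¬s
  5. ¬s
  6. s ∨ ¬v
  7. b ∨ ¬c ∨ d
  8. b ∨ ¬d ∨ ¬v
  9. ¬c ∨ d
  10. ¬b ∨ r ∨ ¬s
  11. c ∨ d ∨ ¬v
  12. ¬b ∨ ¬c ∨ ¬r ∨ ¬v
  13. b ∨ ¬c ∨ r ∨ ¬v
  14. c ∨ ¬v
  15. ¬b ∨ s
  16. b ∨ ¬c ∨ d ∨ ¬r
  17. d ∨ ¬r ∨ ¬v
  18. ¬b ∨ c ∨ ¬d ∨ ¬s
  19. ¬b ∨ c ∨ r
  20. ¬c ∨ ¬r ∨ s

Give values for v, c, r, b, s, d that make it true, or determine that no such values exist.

Case s = True:
  Clause (¬s) is falsified — contradiction.
Case s = False:
  (s ∨ ¬v) forces v = False.
  (b ∨ v) forces b = True.
  Clause (¬b ∨ s) is falsified — contradiction.
Both cases fail, so the formula is unsatisfiable.

UNSATISFIABLE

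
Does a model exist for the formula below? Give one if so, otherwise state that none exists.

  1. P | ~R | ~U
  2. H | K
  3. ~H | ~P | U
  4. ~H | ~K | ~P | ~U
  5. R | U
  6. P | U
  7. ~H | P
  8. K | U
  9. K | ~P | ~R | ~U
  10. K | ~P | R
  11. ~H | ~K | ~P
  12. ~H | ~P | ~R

Set R = False.
  then (R | U) forces U = True.
Set P = False.
  then (~H | P) forces H = False.
  then (H | K) forces K = True.
All clauses satisfied.

R: False, P: False, K: True, H: False, U: True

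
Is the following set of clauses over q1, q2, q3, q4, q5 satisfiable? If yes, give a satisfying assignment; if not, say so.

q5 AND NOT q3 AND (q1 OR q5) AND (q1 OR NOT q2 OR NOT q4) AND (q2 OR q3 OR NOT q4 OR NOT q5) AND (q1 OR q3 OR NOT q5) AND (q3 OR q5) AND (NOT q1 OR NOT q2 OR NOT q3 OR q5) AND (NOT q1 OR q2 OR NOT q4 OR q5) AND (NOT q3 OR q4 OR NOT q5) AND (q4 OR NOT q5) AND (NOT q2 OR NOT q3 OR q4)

Unit clause (q5) forces q5 = True.
Unit clause (NOT q3) forces q3 = False.
In (q1 OR q3 OR NOT q5) only q1 is left, so q1 = True.
In (q4 OR NOT q5) only q4 is left, so q4 = True.
In (q2 OR q3 OR NOT q4 OR NOT q5) only q2 is left, so q2 = True.
All clauses satisfied.

q1 = True, q2 = True, q3 = False, q4 = True, q5 = True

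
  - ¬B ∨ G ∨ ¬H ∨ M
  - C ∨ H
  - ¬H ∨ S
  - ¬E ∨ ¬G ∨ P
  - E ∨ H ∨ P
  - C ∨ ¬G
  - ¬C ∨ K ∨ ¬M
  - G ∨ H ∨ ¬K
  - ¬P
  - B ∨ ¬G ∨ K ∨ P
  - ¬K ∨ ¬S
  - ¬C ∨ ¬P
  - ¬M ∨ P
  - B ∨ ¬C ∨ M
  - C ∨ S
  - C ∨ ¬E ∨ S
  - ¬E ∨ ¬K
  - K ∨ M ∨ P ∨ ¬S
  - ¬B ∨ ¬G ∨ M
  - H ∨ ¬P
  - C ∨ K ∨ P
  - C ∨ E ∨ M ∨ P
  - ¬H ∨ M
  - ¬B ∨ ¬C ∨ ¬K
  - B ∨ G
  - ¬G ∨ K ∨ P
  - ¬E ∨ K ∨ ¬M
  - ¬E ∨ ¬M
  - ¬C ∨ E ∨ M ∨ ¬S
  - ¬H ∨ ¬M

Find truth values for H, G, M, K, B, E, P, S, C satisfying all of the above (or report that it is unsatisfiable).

Unit clause (¬P) forces P = False.
In (¬M ∨ P) only ¬M is left, so M = False.
In (¬H ∨ M) only ¬H is left, so H = False.
In (C ∨ H) only C is left, so C = True.
In (E ∨ H ∨ P) only E is left, so E = True.
In (B ∨ ¬C ∨ M) only B is left, so B = True.
In (¬E ∨ ¬K) only ¬K is left, so K = False.
In (K ∨ M ∨ P ∨ ¬S) only ¬S is left, so S = False.
In (¬B ∨ ¬G ∨ M) only ¬G is left, so G = False.
All clauses satisfied.

H = False, G = False, M = False, K = False, B = True, E = True, P = False, S = False, C = True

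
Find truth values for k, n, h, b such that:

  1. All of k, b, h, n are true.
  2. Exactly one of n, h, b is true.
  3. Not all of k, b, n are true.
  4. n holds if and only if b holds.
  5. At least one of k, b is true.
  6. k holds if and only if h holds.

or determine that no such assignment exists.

Case k = True:
  (1) forces b = True.
  (1) forces h = True.
  Constraint (2) is violated (h=T, b=T) — contradiction.
Case k = False:
  Constraint (1) is violated (k=F) — contradiction.
Both cases fail — unsatisfiable.

UNSATISFIABLE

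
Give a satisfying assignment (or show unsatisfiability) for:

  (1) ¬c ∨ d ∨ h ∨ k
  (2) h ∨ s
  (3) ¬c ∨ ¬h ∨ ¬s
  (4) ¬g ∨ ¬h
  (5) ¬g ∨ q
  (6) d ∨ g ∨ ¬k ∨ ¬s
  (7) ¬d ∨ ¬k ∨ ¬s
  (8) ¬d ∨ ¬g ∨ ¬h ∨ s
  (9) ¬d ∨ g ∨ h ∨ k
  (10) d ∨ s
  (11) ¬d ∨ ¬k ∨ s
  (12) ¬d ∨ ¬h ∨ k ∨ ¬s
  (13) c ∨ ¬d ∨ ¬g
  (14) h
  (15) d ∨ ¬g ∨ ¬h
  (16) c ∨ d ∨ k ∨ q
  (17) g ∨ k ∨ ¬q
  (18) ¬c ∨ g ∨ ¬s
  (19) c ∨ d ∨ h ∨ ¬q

s = False, k = False, g = False, d = True, c = True, q = False, h = True

Unit clause (h) forces h = True.
In (¬g ∨ ¬h) only ¬g is left, so g = False.
Set s = False.
  then (d ∨ s) forces d = True.
  then (¬d ∨ ¬k ∨ s) forces k = False.
  then (g ∨ k ∨ ¬q) forces q = False.
Set c = True.
All clauses satisfied.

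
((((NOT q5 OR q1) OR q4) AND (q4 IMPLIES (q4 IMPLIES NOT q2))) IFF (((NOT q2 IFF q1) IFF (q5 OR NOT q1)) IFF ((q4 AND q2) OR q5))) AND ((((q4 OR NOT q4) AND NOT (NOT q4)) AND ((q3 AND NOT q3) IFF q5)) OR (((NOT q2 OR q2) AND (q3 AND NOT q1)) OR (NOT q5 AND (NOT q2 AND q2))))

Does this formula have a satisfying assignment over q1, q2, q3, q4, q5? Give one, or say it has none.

q1: False, q2: False, q3: True, q4: False, q5: False

  (((NOT q5 OR q1) OR q4) AND (q4 IMPLIES (q4 IMPLIES NOT q2))) IFF (((NOT q2 IFF q1) IFF (q5 OR NOT q1)) IFF ((q4 AND q2) OR q5)) = True
    ((NOT q5 OR q1) OR q4) AND (q4 IMPLIES (q4 IMPLIES NOT q2)) = True
      (NOT q5 OR q1) OR q4 = True
        NOT q5 OR q1 = True
          NOT q5 = True
      q4 IMPLIES (q4 IMPLIES NOT q2) = True
        q4 IMPLIES NOT q2 = True
          NOT q2 = True
    ((NOT q2 IFF q1) IFF (q5 OR NOT q1)) IFF ((q4 AND q2) OR q5) = True
      (NOT q2 IFF q1) IFF (q5 OR NOT q1) = False
        NOT q2 IFF q1 = False
          NOT q2 = True
        q5 OR NOT q1 = True
          NOT q1 = True
      (q4 AND q2) OR q5 = False
        q4 AND q2 = False
  (((q4 OR NOT q4) AND NOT (NOT q4)) AND ((q3 AND NOT q3) IFF q5)) OR (((NOT q2 OR q2) AND (q3 AND NOT q1)) OR (NOT q5 AND (NOT q2 AND q2))) = True
    ((q4 OR NOT q4) AND NOT (NOT q4)) AND ((q3 AND NOT q3) IFF q5) = False
      (q4 OR NOT q4) AND NOT (NOT q4) = False
        q4 OR NOT q4 = True
          NOT q4 = True
        NOT (NOT q4) = False
          NOT q4 = True
      (q3 AND NOT q3) IFF q5 = True
        q3 AND NOT q3 = False
          NOT q3 = False
    ((NOT q2 OR q2) AND (q3 AND NOT q1)) OR (NOT q5 AND (NOT q2 AND q2)) = True
      (NOT q2 OR q2) AND (q3 AND NOT q1) = True
        NOT q2 OR q2 = True
          NOT q2 = True
        q3 AND NOT q1 = True
          NOT q1 = True
      NOT q5 AND (NOT q2 AND q2) = False
        NOT q5 = True
        NOT q2 AND q2 = False
          NOT q2 = True
Both conjuncts True, so the formula holds.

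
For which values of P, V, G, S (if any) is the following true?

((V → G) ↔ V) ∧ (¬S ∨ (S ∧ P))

P: False; V: True; G: True; S: False

  (V → G) ↔ V = True
    V → G = True
  ¬S ∨ (S ∧ P) = True
    ¬S = True
    S ∧ P = False
Both conjuncts True, so the formula holds.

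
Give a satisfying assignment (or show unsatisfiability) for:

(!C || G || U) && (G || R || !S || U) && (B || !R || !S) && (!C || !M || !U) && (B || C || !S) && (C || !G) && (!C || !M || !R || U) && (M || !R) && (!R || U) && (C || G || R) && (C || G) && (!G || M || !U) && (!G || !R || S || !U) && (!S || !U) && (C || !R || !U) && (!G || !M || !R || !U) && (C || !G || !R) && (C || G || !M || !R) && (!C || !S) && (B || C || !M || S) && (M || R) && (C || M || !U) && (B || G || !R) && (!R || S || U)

U: False, C: True, R: False, S: False, B: True, G: True, M: True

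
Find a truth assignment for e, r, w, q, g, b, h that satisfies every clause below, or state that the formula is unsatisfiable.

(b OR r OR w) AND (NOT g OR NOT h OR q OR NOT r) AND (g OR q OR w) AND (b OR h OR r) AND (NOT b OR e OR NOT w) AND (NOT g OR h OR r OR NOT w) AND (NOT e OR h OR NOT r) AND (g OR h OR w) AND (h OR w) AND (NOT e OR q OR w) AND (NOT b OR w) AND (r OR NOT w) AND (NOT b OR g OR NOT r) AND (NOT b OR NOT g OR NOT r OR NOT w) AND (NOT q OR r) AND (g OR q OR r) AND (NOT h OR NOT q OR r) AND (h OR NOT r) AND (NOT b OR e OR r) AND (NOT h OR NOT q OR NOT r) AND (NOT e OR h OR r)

Set e = False.
Try r = False:
  (r OR NOT w) forces w = False.
  (b OR r OR w) forces b = True.
  clause (NOT b OR w) is falsified — backtrack.
So r = True.
  then (h OR NOT r) forces h = True.
  then (NOT h OR NOT q OR NOT r) forces q = False.
  then (NOT g OR NOT h OR q OR NOT r) forces g = False.
  then (g OR q OR w) forces w = True.
  then (NOT b OR e OR NOT w) forces b = False.
All clauses satisfied.

e = False, r = True, w = True, q = False, g = False, b = False, h = True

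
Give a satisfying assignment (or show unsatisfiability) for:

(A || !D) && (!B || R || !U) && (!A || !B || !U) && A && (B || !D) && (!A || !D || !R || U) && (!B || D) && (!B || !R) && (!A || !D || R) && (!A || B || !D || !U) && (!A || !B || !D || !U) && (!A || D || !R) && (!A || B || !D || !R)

D = False, U = True, A = True, R = False, B = False

Unit clause (A) forces A = True.
Try D = True:
  (B || !D) forces B = True.
  (!A || !B || !U) forces U = False.
  (!A || !D || !R || U) forces R = False.
  clause (!A || !D || R) is falsified — backtrack.
So D = False.
  then (!B || D) forces B = False.
  then (!A || D || !R) forces R = False.
Set U = True.
All clauses satisfied.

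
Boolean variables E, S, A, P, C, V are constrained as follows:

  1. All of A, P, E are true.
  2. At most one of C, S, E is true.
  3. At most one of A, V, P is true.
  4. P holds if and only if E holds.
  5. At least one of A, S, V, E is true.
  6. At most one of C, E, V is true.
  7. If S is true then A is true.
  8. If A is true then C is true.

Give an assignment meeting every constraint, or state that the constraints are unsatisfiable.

UNSATISFIABLE

Case A = True:
  (1) forces P = True.
  Constraint (3) is violated (A=T, P=T) — contradiction.
Case A = False:
  Constraint (1) is violated (A=F) — contradiction.
Both cases fail — unsatisfiable.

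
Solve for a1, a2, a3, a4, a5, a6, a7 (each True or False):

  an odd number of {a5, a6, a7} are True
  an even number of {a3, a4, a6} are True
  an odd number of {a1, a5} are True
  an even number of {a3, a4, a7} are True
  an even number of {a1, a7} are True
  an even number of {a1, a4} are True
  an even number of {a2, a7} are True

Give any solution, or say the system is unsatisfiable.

a1 = False; a2 = False; a3 = False; a4 = False; a5 = True; a6 = False; a7 = False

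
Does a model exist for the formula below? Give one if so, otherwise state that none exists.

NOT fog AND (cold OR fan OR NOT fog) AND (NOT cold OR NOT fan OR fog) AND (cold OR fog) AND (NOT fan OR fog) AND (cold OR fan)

Unit clause (NOT fog) forces fog = False.
In (cold OR fog) only cold is left, so cold = True.
In (NOT fan OR fog) only NOT fan is left, so fan = False.
All clauses satisfied.

cold=T, fog=F, fan=F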